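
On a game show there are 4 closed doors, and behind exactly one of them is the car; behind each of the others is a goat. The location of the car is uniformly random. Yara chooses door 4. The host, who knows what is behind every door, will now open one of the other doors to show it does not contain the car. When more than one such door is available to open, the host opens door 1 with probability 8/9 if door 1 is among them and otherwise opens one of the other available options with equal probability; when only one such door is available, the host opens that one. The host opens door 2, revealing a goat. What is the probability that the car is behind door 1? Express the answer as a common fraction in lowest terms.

3/4

Apply Bayes' rule, conditioning on where the car actually is.
If it is behind door 1 (prior 1/4): door 1 holds the prize so is unavailable; the host chooses uniformly among the 2 others, probability 1/2; weight (1/4)·(1/2) = 1/8.
If it is behind door 2 (prior 1/4): the host opened door 2, so this case is ruled out; weight (1/4)·0 = 0.
If it is behind door 3 (prior 1/4): door 1 is available but not opened, probability 1/9; weight (1/4)·(1/9) = 1/36.
If it is behind door 4 (prior 1/4): door 1 is available but not opened; door 2 gets probability (1 − 8/9)/2 = 1/18; weight (1/4)·(1/18) = 1/72.
The weights sum to 1/6.
So P(the car behind door 1 | the host opened door 2) = (1/8) / (1/6) = 3/4.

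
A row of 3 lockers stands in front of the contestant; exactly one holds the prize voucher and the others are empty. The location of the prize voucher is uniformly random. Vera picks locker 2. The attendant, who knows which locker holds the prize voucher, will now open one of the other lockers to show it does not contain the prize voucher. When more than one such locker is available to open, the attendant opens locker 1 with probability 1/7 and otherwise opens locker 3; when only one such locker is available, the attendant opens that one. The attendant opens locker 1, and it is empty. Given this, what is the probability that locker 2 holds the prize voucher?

1/8

Condition on the true location of the prize voucher.
If it is in locker 1 (prior 1/3): the attendant opened locker 1, so this case is ruled out; weight (1/3)·0 = 0.
If it is in locker 2 (prior 1/3): locker 1 is available, opened with probability 1/7; weight (1/3)·(1/7) = 1/21.
If it is in locker 3 (prior 1/3): only locker 1 is available, probability 1; weight (1/3)·1 = 1/3.
The weights sum to 8/21.
So P(the prize voucher in locker 2 | the attendant opened locker 1) = (1/21) / (8/21) = 1/8.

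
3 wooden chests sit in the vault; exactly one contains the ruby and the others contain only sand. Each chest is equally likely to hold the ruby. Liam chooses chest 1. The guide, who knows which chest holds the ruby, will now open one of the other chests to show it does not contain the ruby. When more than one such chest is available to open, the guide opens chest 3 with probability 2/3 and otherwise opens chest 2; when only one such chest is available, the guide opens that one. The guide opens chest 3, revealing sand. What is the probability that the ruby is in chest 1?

Apply Bayes' rule, conditioning on where the ruby actually is.
If it is in chest 1 (prior 1/3): chest 3 is available, opened with probability 2/3; weight (1/3)·(2/3) = 2/9.
If it is in chest 2 (prior 1/3): only chest 3 is available, probability 1; weight (1/3)·1 = 1/3.
If it is in chest 3 (prior 1/3): the guide opened chest 3, so this case is ruled out; weight (1/3)·0 = 0.
The weights sum to 5/9.
So P(the ruby in chest 1 | the guide opened chest 3) = (2/9) / (5/9) = 2/5.

2/5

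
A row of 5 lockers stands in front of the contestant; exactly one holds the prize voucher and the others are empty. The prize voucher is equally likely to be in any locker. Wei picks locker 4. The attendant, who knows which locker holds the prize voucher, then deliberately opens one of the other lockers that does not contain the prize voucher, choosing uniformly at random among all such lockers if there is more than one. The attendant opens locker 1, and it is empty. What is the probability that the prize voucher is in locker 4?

1/5

Condition on the true location of the prize voucher.
If it is in locker 1 (prior 1/5): the attendant opened locker 1, so this case is ruled out; weight (1/5)·0 = 0.
If it is in any of lockers 2, 3, and 5 (prior 1/5 each): the attendant has 3 equally likely choices, so probability 1/3; weight (1/5)·(1/3) = 1/15 each.
If it is in locker 4 (prior 1/5): the attendant has 4 equally likely choices, so probability 1/4; weight (1/5)·(1/4) = 1/20.
The weights sum to 1/4.
So P(the prize voucher in locker 4 | the attendant opened locker 1) = (1/20) / (1/4) = 1/5.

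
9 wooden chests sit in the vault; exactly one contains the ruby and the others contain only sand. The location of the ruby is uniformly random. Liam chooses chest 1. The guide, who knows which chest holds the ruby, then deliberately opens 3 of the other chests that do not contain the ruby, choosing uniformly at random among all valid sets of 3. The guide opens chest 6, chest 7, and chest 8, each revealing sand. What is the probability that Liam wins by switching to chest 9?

8/45

Consider each possible location of the ruby in turn.
If it is in chest 1 (prior 1/9): the guide has 56 equally likely choices, so probability 1/56; weight (1/9)·(1/56) = 1/504.
If it is in any of chests 2, 3, 4, 5, and 9 (prior 1/9 each): the guide has 35 equally likely choices, so probability 1/35; weight (1/9)·(1/35) = 1/315 each.
If it is in any of chests 6, 7, and 8 (prior 1/9 each): that chest was opened and seen not to hold the prize — ruled out; weight (1/9)·0 = 0 each.
The weights sum to 1/56.
So P(the ruby in chest 9 | the guide opened chest 6, chest 7, and chest 8) = (1/315) / (1/56) = 8/45.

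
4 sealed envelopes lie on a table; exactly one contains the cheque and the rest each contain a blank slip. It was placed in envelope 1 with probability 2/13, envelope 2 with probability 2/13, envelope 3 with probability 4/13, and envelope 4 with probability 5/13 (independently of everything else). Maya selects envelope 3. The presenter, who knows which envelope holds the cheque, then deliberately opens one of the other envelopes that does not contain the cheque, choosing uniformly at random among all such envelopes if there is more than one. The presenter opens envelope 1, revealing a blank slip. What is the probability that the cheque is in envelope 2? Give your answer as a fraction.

6/29

Condition on the true location of the cheque.
If it is in envelope 1 (prior 2/13): the presenter opened envelope 1, so this case is ruled out; weight (2/13)·0 = 0.
If it is in envelope 2 (prior 2/13): the presenter has 2 equally likely choices, so probability 1/2; weight (2/13)·(1/2) = 1/13.
If it is in envelope 3 (prior 4/13): the presenter has 3 equally likely choices, so probability 1/3; weight (4/13)·(1/3) = 4/39.
If it is in envelope 4 (prior 5/13): the presenter has 2 equally likely choices, so probability 1/2; weight (5/13)·(1/2) = 5/26.
The weights sum to 29/78.
So P(the cheque in envelope 2 | the presenter opened envelope 1) = (1/13) / (29/78) = 6/29.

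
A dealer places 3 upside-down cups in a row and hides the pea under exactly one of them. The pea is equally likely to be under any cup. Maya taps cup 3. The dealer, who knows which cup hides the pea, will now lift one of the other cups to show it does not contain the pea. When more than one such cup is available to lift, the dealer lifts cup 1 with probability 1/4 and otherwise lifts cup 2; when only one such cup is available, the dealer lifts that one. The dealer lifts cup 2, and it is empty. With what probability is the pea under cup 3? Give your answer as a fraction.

Apply Bayes' rule, conditioning on where the pea actually is.
If it is under cup 1 (prior 1/3): only cup 2 is available, probability 1; weight (1/3)·1 = 1/3.
If it is under cup 2 (prior 1/3): the dealer opened cup 2, so this case is ruled out; weight (1/3)·0 = 0.
If it is under cup 3 (prior 1/3): cup 1 is available but not opened, probability 3/4; weight (1/3)·(3/4) = 1/4.
The weights sum to 7/12.
So P(the pea under cup 3 | the dealer opened cup 2) = (1/4) / (7/12) = 3/7.

3/7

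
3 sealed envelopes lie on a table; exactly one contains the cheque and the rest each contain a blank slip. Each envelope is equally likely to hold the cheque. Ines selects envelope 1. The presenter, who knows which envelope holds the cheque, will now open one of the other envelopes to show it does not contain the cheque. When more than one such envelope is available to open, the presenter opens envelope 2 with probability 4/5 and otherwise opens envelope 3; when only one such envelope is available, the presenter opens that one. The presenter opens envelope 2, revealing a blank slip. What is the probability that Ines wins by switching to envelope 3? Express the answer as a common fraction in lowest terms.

5/9

Apply Bayes' rule, conditioning on where the cheque actually is.
If it is in envelope 1 (prior 1/3): envelope 2 is available, opened with probability 4/5; weight (1/3)·(4/5) = 4/15.
If it is in envelope 2 (prior 1/3): the presenter opened envelope 2, so this case is ruled out; weight (1/3)·0 = 0.
If it is in envelope 3 (prior 1/3): only envelope 2 is available, probability 1; weight (1/3)·1 = 1/3.
The weights sum to 3/5.
So P(the cheque in envelope 3 | the presenter opened envelope 2) = (1/3) / (3/5) = 5/9.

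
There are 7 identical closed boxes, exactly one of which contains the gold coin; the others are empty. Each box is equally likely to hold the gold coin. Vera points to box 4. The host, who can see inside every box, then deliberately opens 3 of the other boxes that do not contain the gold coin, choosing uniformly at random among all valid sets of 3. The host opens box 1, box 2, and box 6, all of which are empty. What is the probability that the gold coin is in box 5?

Apply Bayes' rule, conditioning on where the gold coin actually is.
If it is in any of boxes 1, 2, and 6 (prior 1/7 each): that box was opened and seen not to hold the prize — ruled out; weight (1/7)·0 = 0 each.
If it is in any of boxes 3, 5, and 7 (prior 1/7 each): the host has 10 equally likely choices, so probability 1/10; weight (1/7)·(1/10) = 1/70 each.
If it is in box 4 (prior 1/7): the host has 20 equally likely choices, so probability 1/20; weight (1/7)·(1/20) = 1/140.
The weights sum to 1/20.
So P(the gold coin in box 5 | the host opened box 1, box 2, and box 6) = (1/70) / (1/20) = 2/7.

2/7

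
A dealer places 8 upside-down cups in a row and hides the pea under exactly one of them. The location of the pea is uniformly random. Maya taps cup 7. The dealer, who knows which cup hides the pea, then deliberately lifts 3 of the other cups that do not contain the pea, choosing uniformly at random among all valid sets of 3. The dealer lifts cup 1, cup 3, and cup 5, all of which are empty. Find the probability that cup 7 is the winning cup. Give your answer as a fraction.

Consider each possible location of the pea in turn.
If it is under any of cups 1, 3, and 5 (prior 1/8 each): that cup was opened and seen not to hold the prize — ruled out; weight (1/8)·0 = 0 each.
If it is under any of cups 2, 4, 6, and 8 (prior 1/8 each): the dealer has 20 equally likely choices, so probability 1/20; weight (1/8)·(1/20) = 1/160 each.
If it is under cup 7 (prior 1/8): the dealer has 35 equally likely choices, so probability 1/35; weight (1/8)·(1/35) = 1/280.
The weights sum to 1/35.
So P(the pea under cup 7 | the dealer opened cup 1, cup 3, and cup 5) = (1/280) / (1/35) = 1/8.

1/8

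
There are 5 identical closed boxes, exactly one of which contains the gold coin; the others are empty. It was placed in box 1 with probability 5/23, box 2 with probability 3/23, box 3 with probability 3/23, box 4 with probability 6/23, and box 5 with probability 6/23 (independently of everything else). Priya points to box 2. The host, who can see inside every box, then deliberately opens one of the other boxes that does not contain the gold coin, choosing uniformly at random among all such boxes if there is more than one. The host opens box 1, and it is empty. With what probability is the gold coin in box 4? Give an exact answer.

Condition on the true location of the gold coin.
If it is in box 1 (prior 5/23): the host opened box 1, so this case is ruled out; weight (5/23)·0 = 0.
If it is in box 2 (prior 3/23): the host has 4 equally likely choices, so probability 1/4; weight (3/23)·(1/4) = 3/92.
If it is in box 3 (prior 3/23): the host has 3 equally likely choices, so probability 1/3; weight (3/23)·(1/3) = 1/23.
If it is in either of boxes 4 and 5 (prior 6/23 each): the host has 3 equally likely choices, so probability 1/3; weight (6/23)·(1/3) = 2/23 each.
The weights sum to 1/4.
So P(the gold coin in box 4 | the host opened box 1) = (2/23) / (1/4) = 8/23.

8/23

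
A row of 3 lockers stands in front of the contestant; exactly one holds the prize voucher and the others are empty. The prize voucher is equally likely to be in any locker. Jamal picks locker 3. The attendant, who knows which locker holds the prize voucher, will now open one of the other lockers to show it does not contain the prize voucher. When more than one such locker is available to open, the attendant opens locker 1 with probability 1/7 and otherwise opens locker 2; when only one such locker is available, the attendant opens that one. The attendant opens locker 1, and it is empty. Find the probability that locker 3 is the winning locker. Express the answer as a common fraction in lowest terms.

1/8

Consider each possible location of the prize voucher in turn.
If it is in locker 1 (prior 1/3): the attendant opened locker 1, so this case is ruled out; weight (1/3)·0 = 0.
If it is in locker 2 (prior 1/3): only locker 1 is available, probability 1; weight (1/3)·1 = 1/3.
If it is in locker 3 (prior 1/3): locker 1 is available, opened with probability 1/7; weight (1/3)·(1/7) = 1/21.
The weights sum to 8/21.
So P(the prize voucher in locker 3 | the attendant opened locker 1) = (1/21) / (8/21) = 1/8.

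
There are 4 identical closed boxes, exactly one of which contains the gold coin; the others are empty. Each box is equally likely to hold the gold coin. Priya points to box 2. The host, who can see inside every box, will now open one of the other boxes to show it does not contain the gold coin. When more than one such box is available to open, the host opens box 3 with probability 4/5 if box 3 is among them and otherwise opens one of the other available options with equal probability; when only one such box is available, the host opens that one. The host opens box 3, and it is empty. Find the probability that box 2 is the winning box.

1/3

Consider each possible location of the gold coin in turn.
If it is in any of boxes 1, 2, and 4 (prior 1/4 each): box 3 is available, opened with probability 4/5; weight (1/4)·(4/5) = 1/5 each.
If it is in box 3 (prior 1/4): the host opened box 3, so this case is ruled out; weight (1/4)·0 = 0.
The weights sum to 3/5.
So P(the gold coin in box 2 | the host opened box 3) = (1/5) / (3/5) = 1/3.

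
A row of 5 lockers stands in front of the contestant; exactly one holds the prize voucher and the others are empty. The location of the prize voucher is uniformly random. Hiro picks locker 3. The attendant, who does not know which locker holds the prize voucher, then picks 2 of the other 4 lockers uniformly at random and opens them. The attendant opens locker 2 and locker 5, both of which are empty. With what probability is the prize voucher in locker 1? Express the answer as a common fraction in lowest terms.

Because the attendant chose which lockers to open without knowing where the prize voucher is, the choice is independent of the prize location. Learning that none of the 2 opened lockers holds the prize voucher simply rules out those 2 locations and leaves the remaining 3 lockers still equally likely by symmetry.
So P(the prize voucher in locker 1) = 1/3.

1/3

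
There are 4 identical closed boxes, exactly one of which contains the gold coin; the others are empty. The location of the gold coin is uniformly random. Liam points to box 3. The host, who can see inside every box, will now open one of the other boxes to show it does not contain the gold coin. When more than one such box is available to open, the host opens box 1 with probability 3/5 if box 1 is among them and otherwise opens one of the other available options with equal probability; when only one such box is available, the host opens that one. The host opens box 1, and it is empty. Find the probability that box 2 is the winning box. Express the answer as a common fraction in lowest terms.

1/3

Consider each possible location of the gold coin in turn.
If it is in box 1 (prior 1/4): the host opened box 1, so this case is ruled out; weight (1/4)·0 = 0.
If it is in any of boxes 2, 3, and 4 (prior 1/4 each): box 1 is available, opened with probability 3/5; weight (1/4)·(3/5) = 3/20 each.
The weights sum to 9/20.
So P(the gold coin in box 2 | the host opened box 1) = (3/20) / (9/20) = 1/3.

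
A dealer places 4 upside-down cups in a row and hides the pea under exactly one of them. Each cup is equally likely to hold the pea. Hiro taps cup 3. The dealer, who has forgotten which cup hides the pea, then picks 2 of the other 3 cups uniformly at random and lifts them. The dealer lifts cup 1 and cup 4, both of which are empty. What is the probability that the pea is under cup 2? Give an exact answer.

1/2

Apply Bayes' rule, conditioning on where the pea actually is.
If it is under either of cups 1 and 4 (prior 1/4 each): that cup was opened and seen not to hold the prize — ruled out; weight (1/4)·0 = 0 each.
If it is under either of cups 2 and 3 (prior 1/4 each): the dealer picks exactly this set with probability 1/3 regardless, and none is the prize; weight (1/4)·(1/3) = 1/12 each.
The weights sum to 1/6.
So P(the pea under cup 2 | the dealer opened cup 1 and cup 4) = (1/12) / (1/6) = 1/2.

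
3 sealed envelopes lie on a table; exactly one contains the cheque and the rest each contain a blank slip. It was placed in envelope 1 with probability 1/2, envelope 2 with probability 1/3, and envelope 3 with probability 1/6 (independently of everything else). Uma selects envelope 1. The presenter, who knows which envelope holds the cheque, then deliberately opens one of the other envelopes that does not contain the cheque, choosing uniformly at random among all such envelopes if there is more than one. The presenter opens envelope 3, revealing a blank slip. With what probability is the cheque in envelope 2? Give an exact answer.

4/7

Apply Bayes' rule, conditioning on where the cheque actually is.
If it is in envelope 1 (prior 1/2): the presenter has 2 equally likely choices, so probability 1/2; weight (1/2)·(1/2) = 1/4.
If it is in envelope 2 (prior 1/3): the presenter has no choice, probability 1; weight (1/3)·1 = 1/3.
If it is in envelope 3 (prior 1/6): the presenter opened envelope 3, so this case is ruled out; weight (1/6)·0 = 0.
The weights sum to 7/12.
So P(the cheque in envelope 2 | the presenter opened envelope 3) = (1/3) / (7/12) = 4/7.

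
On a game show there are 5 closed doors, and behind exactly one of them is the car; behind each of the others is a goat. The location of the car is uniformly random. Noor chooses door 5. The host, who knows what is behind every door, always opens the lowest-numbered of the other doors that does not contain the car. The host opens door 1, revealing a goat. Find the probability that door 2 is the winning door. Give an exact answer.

Apply Bayes' rule, conditioning on where the car actually is.
If it is behind door 1 (prior 1/5): the host opened door 1, so this case is ruled out; weight (1/5)·0 = 0.
If it is behind any of doors 2, 3, 4, and 5 (prior 1/5 each): door 1 is the lowest-numbered option available, probability 1; weight (1/5)·1 = 1/5 each.
The weights sum to 4/5.
So P(the car behind door 2 | the host opened door 1) = (1/5) / (4/5) = 1/4.

1/4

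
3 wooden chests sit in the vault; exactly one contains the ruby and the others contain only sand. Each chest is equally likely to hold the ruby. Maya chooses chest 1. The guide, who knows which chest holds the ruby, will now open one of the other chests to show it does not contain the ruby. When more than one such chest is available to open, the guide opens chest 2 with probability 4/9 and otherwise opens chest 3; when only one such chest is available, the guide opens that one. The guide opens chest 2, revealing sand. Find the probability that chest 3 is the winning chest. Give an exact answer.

Consider each possible location of the ruby in turn.
If it is in chest 1 (prior 1/3): chest 2 is available, opened with probability 4/9; weight (1/3)·(4/9) = 4/27.
If it is in chest 2 (prior 1/3): the guide opened chest 2, so this case is ruled out; weight (1/3)·0 = 0.
If it is in chest 3 (prior 1/3): only chest 2 is available, probability 1; weight (1/3)·1 = 1/3.
The weights sum to 13/27.
So P(the ruby in chest 3 | the guide opened chest 2) = (1/3) / (13/27) = 9/13.

9/13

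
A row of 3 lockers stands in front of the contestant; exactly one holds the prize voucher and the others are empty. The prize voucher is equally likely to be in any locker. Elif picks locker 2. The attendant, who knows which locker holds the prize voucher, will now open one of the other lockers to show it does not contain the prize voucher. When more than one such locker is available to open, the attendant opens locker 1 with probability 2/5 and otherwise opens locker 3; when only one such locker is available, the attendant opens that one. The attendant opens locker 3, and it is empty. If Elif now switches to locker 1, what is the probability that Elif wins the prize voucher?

Consider each possible location of the prize voucher in turn.
If it is in locker 1 (prior 1/3): only locker 3 is available, probability 1; weight (1/3)·1 = 1/3.
If it is in locker 2 (prior 1/3): locker 1 is available but not opened, probability 3/5; weight (1/3)·(3/5) = 1/5.
If it is in locker 3 (prior 1/3): the attendant opened locker 3, so this case is ruled out; weight (1/3)·0 = 0.
The weights sum to 8/15.
So P(the prize voucher in locker 1 | the attendant opened locker 3) = (1/3) / (8/15) = 5/8.

5/8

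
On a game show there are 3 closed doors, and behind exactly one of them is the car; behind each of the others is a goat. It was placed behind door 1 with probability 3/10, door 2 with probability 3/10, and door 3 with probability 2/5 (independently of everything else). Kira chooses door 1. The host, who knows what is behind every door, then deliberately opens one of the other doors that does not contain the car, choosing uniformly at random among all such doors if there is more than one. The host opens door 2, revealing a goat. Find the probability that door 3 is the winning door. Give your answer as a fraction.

8/11

Condition on the true location of the car.
If it is behind door 1 (prior 3/10): the host has 2 equally likely choices, so probability 1/2; weight (3/10)·(1/2) = 3/20.
If it is behind door 2 (prior 3/10): the host opened door 2, so this case is ruled out; weight (3/10)·0 = 0.
If it is behind door 3 (prior 2/5): the host has no choice, probability 1; weight (2/5)·1 = 2/5.
The weights sum to 11/20.
So P(the car behind door 3 | the host opened door 2) = (2/5) / (11/20) = 8/11.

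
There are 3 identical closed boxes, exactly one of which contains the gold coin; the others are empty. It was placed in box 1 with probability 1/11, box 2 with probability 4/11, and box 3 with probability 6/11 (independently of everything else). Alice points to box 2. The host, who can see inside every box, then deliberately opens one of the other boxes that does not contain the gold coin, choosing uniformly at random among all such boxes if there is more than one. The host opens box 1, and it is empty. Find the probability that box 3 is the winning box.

Condition on the true location of the gold coin.
If it is in box 1 (prior 1/11): the host opened box 1, so this case is ruled out; weight (1/11)·0 = 0.
If it is in box 2 (prior 4/11): the host has 2 equally likely choices, so probability 1/2; weight (4/11)·(1/2) = 2/11.
If it is in box 3 (prior 6/11): the host has no choice, probability 1; weight (6/11)·1 = 6/11.
The weights sum to 8/11.
So P(the gold coin in box 3 | the host opened box 1) = (6/11) / (8/11) = 3/4.

3/4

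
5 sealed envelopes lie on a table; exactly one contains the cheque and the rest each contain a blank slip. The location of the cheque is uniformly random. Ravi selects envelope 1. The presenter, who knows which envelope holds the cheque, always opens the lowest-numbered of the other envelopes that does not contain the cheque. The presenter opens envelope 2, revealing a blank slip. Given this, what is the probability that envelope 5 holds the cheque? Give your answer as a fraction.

1/4

Condition on the true location of the cheque.
If it is in any of envelopes 1, 3, 4, and 5 (prior 1/5 each): envelope 2 is the lowest-numbered option available, probability 1; weight (1/5)·1 = 1/5 each.
If it is in envelope 2 (prior 1/5): the presenter opened envelope 2, so this case is ruled out; weight (1/5)·0 = 0.
The weights sum to 4/5.
So P(the cheque in envelope 5 | the presenter opened envelope 2) = (1/5) / (4/5) = 1/4.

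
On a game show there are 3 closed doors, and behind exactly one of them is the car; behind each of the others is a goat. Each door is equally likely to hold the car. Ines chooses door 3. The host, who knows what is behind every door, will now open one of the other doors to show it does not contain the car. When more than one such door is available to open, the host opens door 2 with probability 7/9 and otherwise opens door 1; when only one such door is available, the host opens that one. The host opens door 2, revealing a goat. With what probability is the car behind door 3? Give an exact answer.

7/16

Apply Bayes' rule, conditioning on where the car actually is.
If it is behind door 1 (prior 1/3): only door 2 is available, probability 1; weight (1/3)·1 = 1/3.
If it is behind door 2 (prior 1/3): the host opened door 2, so this case is ruled out; weight (1/3)·0 = 0.
If it is behind door 3 (prior 1/3): door 2 is available, opened with probability 7/9; weight (1/3)·(7/9) = 7/27.
The weights sum to 16/27.
So P(the car behind door 3 | the host opened door 2) = (7/27) / (16/27) = 7/16.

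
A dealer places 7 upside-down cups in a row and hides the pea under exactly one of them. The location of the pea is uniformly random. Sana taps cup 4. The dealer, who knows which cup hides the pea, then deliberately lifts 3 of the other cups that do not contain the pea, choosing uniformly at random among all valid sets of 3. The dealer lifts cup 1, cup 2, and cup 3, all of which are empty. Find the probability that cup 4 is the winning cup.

1/7

Condition on the true location of the pea.
If it is under any of cups 1, 2, and 3 (prior 1/7 each): that cup was opened and seen not to hold the prize — ruled out; weight (1/7)·0 = 0 each.
If it is under cup 4 (prior 1/7): the dealer has 20 equally likely choices, so probability 1/20; weight (1/7)·(1/20) = 1/140.
If it is under any of cups 5, 6, and 7 (prior 1/7 each): the dealer has 10 equally likely choices, so probability 1/10; weight (1/7)·(1/10) = 1/70 each.
The weights sum to 1/20.
So P(the pea under cup 4 | the dealer opened cup 1, cup 2, and cup 3) = (1/140) / (1/20) = 1/7.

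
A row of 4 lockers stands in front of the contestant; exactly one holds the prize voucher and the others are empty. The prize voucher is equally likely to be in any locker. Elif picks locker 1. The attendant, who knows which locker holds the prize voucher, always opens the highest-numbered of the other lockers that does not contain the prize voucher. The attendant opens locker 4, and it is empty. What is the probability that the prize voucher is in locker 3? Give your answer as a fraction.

1/3

Consider each possible location of the prize voucher in turn.
If it is in any of lockers 1, 2, and 3 (prior 1/4 each): locker 4 is the highest-numbered option available, probability 1; weight (1/4)·1 = 1/4 each.
If it is in locker 4 (prior 1/4): the attendant opened locker 4, so this case is ruled out; weight (1/4)·0 = 0.
The weights sum to 3/4.
So P(the prize voucher in locker 3 | the attendant opened locker 4) = (1/4) / (3/4) = 1/3.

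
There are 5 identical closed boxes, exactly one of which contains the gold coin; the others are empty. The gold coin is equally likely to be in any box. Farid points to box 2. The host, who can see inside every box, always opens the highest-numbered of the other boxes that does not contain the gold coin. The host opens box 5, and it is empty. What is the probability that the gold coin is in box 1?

1/4

Condition on the true location of the gold coin.
If it is in any of boxes 1, 2, 3, and 4 (prior 1/5 each): box 5 is the highest-numbered option available, probability 1; weight (1/5)·1 = 1/5 each.
If it is in box 5 (prior 1/5): the host opened box 5, so this case is ruled out; weight (1/5)·0 = 0.
The weights sum to 4/5.
So P(the gold coin in box 1 | the host opened box 5) = (1/5) / (4/5) = 1/4.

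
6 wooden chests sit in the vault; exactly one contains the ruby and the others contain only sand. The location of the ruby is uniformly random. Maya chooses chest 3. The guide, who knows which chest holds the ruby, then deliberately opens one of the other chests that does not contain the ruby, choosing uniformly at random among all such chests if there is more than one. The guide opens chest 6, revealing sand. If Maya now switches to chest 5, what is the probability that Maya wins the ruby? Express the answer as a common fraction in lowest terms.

Consider each possible location of the ruby in turn.
If it is in any of chests 1, 2, 4, and 5 (prior 1/6 each): the guide has 4 equally likely choices, so probability 1/4; weight (1/6)·(1/4) = 1/24 each.
If it is in chest 3 (prior 1/6): the guide has 5 equally likely choices, so probability 1/5; weight (1/6)·(1/5) = 1/30.
If it is in chest 6 (prior 1/6): the guide opened chest 6, so this case is ruled out; weight (1/6)·0 = 0.
The weights sum to 1/5.
So P(the ruby in chest 5 | the guide opened chest 6) = (1/24) / (1/5) = 5/24.

5/24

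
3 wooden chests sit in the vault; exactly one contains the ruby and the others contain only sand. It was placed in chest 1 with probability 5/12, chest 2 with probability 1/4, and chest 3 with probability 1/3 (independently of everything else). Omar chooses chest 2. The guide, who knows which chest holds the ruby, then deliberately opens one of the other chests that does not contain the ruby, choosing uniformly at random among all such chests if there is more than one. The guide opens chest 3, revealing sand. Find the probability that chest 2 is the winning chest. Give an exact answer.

3/13

Consider each possible location of the ruby in turn.
If it is in chest 1 (prior 5/12): the guide has no choice, probability 1; weight (5/12)·1 = 5/12.
If it is in chest 2 (prior 1/4): the guide has 2 equally likely choices, so probability 1/2; weight (1/4)·(1/2) = 1/8.
If it is in chest 3 (prior 1/3): the guide opened chest 3, so this case is ruled out; weight (1/3)·0 = 0.
The weights sum to 13/24.
So P(the ruby in chest 2 | the guide opened chest 3) = (1/8) / (13/24) = 3/13.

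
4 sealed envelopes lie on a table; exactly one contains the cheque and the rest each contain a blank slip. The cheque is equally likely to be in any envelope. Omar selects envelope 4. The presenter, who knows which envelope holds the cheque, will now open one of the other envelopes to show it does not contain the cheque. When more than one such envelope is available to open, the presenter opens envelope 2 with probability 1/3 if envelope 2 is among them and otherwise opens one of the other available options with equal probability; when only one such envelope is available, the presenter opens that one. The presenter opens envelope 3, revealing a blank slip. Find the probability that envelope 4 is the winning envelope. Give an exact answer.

Consider each possible location of the cheque in turn.
If it is in envelope 1 (prior 1/4): envelope 2 is available but not opened, probability 2/3; weight (1/4)·(2/3) = 1/6.
If it is in envelope 2 (prior 1/4): envelope 2 holds the prize so is unavailable; the presenter chooses uniformly among the 2 others, probability 1/2; weight (1/4)·(1/2) = 1/8.
If it is in envelope 3 (prior 1/4): the presenter opened envelope 3, so this case is ruled out; weight (1/4)·0 = 0.
If it is in envelope 4 (prior 1/4): envelope 2 is available but not opened; envelope 3 gets probability (1 − 1/3)/2 = 1/3; weight (1/4)·(1/3) = 1/12.
The weights sum to 3/8.
So P(the cheque in envelope 4 | the presenter opened envelope 3) = (1/12) / (3/8) = 2/9.

2/9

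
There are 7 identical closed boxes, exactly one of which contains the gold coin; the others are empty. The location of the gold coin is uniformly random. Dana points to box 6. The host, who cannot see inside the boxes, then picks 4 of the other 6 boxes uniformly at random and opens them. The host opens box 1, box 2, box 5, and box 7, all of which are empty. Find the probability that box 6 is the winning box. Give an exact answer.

Consider each possible location of the gold coin in turn.
If it is in any of boxes 1, 2, 5, and 7 (prior 1/7 each): that box was opened and seen not to hold the prize — ruled out; weight (1/7)·0 = 0 each.
If it is in any of boxes 3, 4, and 6 (prior 1/7 each): the host picks exactly this set with probability 1/15 regardless, and none is the prize; weight (1/7)·(1/15) = 1/105 each.
The weights sum to 1/35.
So P(the gold coin in box 6 | the host opened box 1, box 2, box 5, and box 7) = (1/105) / (1/35) = 1/3.

1/3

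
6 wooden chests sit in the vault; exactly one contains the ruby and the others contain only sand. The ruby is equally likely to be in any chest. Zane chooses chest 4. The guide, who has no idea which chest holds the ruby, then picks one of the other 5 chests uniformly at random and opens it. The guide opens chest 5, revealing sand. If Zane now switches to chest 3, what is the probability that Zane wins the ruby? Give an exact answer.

1/5

Because the guide chose which chest to open without knowing where the ruby is, the choice is independent of the prize location. Learning that chest 5 does not hold the ruby simply rules out that one location and leaves the remaining 5 chests still equally likely by symmetry.
So P(the ruby in chest 3) = 1/5.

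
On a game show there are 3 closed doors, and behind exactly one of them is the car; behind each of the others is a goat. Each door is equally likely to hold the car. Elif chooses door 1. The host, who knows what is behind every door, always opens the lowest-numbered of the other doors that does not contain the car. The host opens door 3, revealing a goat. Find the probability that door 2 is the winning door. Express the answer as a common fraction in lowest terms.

Apply Bayes' rule, conditioning on where the car actually is.
If it is behind door 1 (prior 1/3): the host would have opened door 2 instead, probability 0; weight (1/3)·0 = 0.
If it is behind door 2 (prior 1/3): door 3 is the lowest-numbered option available, probability 1; weight (1/3)·1 = 1/3.
If it is behind door 3 (prior 1/3): the host opened door 3, so this case is ruled out; weight (1/3)·0 = 0.
The weights sum to 1/3.
So P(the car behind door 2 | the host opened door 3) = (1/3) / (1/3) = 1.

1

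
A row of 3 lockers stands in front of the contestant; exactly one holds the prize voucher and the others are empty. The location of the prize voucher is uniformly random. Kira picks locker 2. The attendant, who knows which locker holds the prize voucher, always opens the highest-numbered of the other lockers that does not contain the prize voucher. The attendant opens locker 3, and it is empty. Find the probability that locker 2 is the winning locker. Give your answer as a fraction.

Condition on the true location of the prize voucher.
If it is in either of lockers 1 and 2 (prior 1/3 each): locker 3 is the highest-numbered option available, probability 1; weight (1/3)·1 = 1/3 each.
If it is in locker 3 (prior 1/3): the attendant opened locker 3, so this case is ruled out; weight (1/3)·0 = 0.
The weights sum to 2/3.
So P(the prize voucher in locker 2 | the attendant opened locker 3) = (1/3) / (2/3) = 1/2.

1/2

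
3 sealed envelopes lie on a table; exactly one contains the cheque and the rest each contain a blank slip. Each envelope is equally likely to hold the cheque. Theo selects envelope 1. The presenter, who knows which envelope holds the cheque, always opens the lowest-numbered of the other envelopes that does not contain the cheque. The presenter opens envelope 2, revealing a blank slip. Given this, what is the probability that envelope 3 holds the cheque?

Apply Bayes' rule, conditioning on where the cheque actually is.
If it is in either of envelopes 1 and 3 (prior 1/3 each): envelope 2 is the lowest-numbered option available, probability 1; weight (1/3)·1 = 1/3 each.
If it is in envelope 2 (prior 1/3): the presenter opened envelope 2, so this case is ruled out; weight (1/3)·0 = 0.
The weights sum to 2/3.
So P(the cheque in envelope 3 | the presenter opened envelope 2) = (1/3) / (2/3) = 1/2.

1/2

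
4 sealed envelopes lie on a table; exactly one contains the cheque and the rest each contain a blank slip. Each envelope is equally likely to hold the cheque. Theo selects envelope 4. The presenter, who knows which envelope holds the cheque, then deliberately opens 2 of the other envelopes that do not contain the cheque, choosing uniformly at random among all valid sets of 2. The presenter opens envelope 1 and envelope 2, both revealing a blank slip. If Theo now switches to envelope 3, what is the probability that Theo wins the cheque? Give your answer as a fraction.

Consider each possible location of the cheque in turn.
If it is in either of envelopes 1 and 2 (prior 1/4 each): that envelope was opened and seen not to hold the prize — ruled out; weight (1/4)·0 = 0 each.
If it is in envelope 3 (prior 1/4): the presenter has no choice, probability 1; weight (1/4)·1 = 1/4.
If it is in envelope 4 (prior 1/4): the presenter has 3 equally likely choices, so probability 1/3; weight (1/4)·(1/3) = 1/12.
The weights sum to 1/3.
So P(the cheque in envelope 3 | the presenter opened envelope 1 and envelope 2) = (1/4) / (1/3) = 3/4.

3/4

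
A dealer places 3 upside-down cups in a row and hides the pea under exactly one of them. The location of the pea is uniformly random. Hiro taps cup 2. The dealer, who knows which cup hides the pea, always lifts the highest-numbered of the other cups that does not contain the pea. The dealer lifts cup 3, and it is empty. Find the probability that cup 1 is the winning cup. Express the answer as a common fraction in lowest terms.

Apply Bayes' rule, conditioning on where the pea actually is.
If it is under either of cups 1 and 2 (prior 1/3 each): cup 3 is the highest-numbered option available, probability 1; weight (1/3)·1 = 1/3 each.
If it is under cup 3 (prior 1/3): the dealer opened cup 3, so this case is ruled out; weight (1/3)·0 = 0.
The weights sum to 2/3.
So P(the pea under cup 1 | the dealer opened cup 3) = (1/3) / (2/3) = 1/2.

1/2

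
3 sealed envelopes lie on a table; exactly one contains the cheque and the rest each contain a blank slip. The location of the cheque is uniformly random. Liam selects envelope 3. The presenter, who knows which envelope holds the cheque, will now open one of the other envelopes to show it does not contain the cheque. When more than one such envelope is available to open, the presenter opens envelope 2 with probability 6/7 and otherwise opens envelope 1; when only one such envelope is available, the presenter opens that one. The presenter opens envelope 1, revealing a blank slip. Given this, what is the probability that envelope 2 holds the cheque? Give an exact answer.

Condition on the true location of the cheque.
If it is in envelope 1 (prior 1/3): the presenter opened envelope 1, so this case is ruled out; weight (1/3)·0 = 0.
If it is in envelope 2 (prior 1/3): only envelope 1 is available, probability 1; weight (1/3)·1 = 1/3.
If it is in envelope 3 (prior 1/3): envelope 2 is available but not opened, probability 1/7; weight (1/3)·(1/7) = 1/21.
The weights sum to 8/21.
So P(the cheque in envelope 2 | the presenter opened envelope 1) = (1/3) / (8/21) = 7/8.

7/8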